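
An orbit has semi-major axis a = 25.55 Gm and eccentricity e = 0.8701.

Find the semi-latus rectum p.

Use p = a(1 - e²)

Convert to SI: a = 25.55 Gm = 2.555e+10 m.
p = a (1 − e²).
p = 2.555e+10 · (1 − (0.8701)²) = 2.555e+10 · 0.242926 ≈ 6.207e+09 m = 6.207 Gm.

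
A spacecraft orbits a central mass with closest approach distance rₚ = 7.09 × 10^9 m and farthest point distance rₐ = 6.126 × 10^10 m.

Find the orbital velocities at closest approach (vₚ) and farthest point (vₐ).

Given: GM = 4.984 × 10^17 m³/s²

Use the vis-viva equation v² = GM(2/r − 1/a) with a = (rₚ + rₐ)/2 = (7.09e+09 + 6.126e+10)/2 = 3.4175e+10 m.
vₚ = √(GM · (2/rₚ − 1/a)) = √(4.984e+17 · (2/7.09e+09 − 1/3.4175e+10)) m/s ≈ 1.123e+04 m/s = 11.23 km/s.
vₐ = √(GM · (2/rₐ − 1/a)) = √(4.984e+17 · (2/6.126e+10 − 1/3.4175e+10)) m/s ≈ 1299 m/s = 1.299 km/s.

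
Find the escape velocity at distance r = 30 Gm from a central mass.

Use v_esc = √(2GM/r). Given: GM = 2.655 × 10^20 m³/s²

Convert to SI: r = 30 Gm = 3e+10 m.
Escape velocity comes from setting total energy to zero: ½v² − GM/r = 0 ⇒ v_esc = √(2GM / r).
v_esc = √(2 · 2.655e+20 / 3e+10) m/s ≈ 1.33e+05 m/s = 133 km/s.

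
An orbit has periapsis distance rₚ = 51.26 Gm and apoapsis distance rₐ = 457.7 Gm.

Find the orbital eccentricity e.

Convert to SI: rₚ = 51.26 Gm = 5.126e+10 m; rₐ = 457.7 Gm = 4.577e+11 m.
e = (rₐ − rₚ) / (rₐ + rₚ).
e = (4.577e+11 − 5.126e+10) / (4.577e+11 + 5.126e+10) = 4.0644e+11 / 5.0896e+11 ≈ 0.7986.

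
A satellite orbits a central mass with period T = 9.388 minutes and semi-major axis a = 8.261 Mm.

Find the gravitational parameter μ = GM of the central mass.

Convert to SI: T = 9.388 minutes = 563.28 s; a = 8.261 Mm = 8.261e+06 m.
GM = 4π² · a³ / T².
GM = 4π² · (8.261e+06)³ / (563.28)² m³/s² ≈ 7.015e+16 m³/s² = 7.015 × 10^16 m³/s².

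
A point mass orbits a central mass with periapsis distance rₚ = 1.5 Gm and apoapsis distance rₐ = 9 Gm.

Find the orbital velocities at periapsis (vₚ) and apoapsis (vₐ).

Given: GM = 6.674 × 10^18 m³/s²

Convert to SI: rₚ = 1.5 Gm = 1.5e+09 m; rₐ = 9 Gm = 9e+09 m.
Use the vis-viva equation v² = GM(2/r − 1/a) with a = (rₚ + rₐ)/2 = (1.5e+09 + 9e+09)/2 = 5.25e+09 m.
vₚ = √(GM · (2/rₚ − 1/a)) = √(6.674e+18 · (2/1.5e+09 − 1/5.25e+09)) m/s ≈ 8.734e+04 m/s = 87.34 km/s.
vₐ = √(GM · (2/rₐ − 1/a)) = √(6.674e+18 · (2/9e+09 − 1/5.25e+09)) m/s ≈ 1.456e+04 m/s = 14.56 km/s.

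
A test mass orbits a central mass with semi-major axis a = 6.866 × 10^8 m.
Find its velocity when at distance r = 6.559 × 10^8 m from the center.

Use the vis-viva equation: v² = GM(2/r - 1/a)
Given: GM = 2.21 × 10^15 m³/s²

Vis-viva: v = √(GM · (2/r − 1/a)).
2/r − 1/a = 2/6.559e+08 − 1/6.866e+08 = 1.59279e-09 m⁻¹.
v = √(2.21e+15 · 1.59279e-09) m/s ≈ 1876 m/s = 1.876 km/s.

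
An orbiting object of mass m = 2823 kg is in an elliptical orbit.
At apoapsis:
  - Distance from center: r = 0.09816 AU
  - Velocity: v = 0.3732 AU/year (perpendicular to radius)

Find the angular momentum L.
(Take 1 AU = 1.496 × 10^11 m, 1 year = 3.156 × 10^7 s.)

Convert to SI: r = 0.09816 AU = 1.46847e+10 m; v = 0.3732 AU/year = 1769.03 m/s.
Since v is perpendicular to r, L = m · v · r.
L = 2823 · 1769.03 · 1.46847e+10 kg·m²/s ≈ 7.334e+16 kg·m²/s.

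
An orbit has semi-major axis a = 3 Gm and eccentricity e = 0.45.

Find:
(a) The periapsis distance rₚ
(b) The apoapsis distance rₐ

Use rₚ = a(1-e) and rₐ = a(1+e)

Convert to SI: a = 3 Gm = 3e+09 m.
(a) rₚ = a(1 − e) = 3e+09 · (1 − 0.45) = 3e+09 · 0.55 ≈ 1.65e+09 m = 1.65 Gm.
(b) rₐ = a(1 + e) = 3e+09 · (1 + 0.45) = 3e+09 · 1.45 ≈ 4.35e+09 m = 4.35 Gm.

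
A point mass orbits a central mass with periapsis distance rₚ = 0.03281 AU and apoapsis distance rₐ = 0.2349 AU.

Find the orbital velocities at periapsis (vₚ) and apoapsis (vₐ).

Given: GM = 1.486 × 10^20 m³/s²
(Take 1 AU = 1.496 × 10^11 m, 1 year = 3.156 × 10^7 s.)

Convert to SI: rₚ = 0.03281 AU = 4.90838e+09 m; rₐ = 0.2349 AU = 3.5141e+10 m.
Use the vis-viva equation v² = GM(2/r − 1/a) with a = (rₚ + rₐ)/2 = (4.90838e+09 + 3.5141e+10)/2 = 2.00247e+10 m.
vₚ = √(GM · (2/rₚ − 1/a)) = √(1.486e+20 · (2/4.90838e+09 − 1/2.00247e+10)) m/s ≈ 2.305e+05 m/s = 48.63 AU/year.
vₐ = √(GM · (2/rₐ − 1/a)) = √(1.486e+20 · (2/3.5141e+10 − 1/2.00247e+10)) m/s ≈ 3.219e+04 m/s = 6.792 AU/year.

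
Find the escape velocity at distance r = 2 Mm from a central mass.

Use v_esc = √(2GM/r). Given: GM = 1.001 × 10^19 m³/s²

Convert to SI: r = 2 Mm = 2e+06 m.
Escape velocity comes from setting total energy to zero: ½v² − GM/r = 0 ⇒ v_esc = √(2GM / r).
v_esc = √(2 · 1.001e+19 / 2e+06) m/s ≈ 3.164e+06 m/s = 3164 km/s.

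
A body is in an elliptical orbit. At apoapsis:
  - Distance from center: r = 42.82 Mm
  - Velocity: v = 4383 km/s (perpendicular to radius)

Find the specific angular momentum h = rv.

Convert to SI: r = 42.82 Mm = 4.282e+07 m; v = 4383 km/s = 4.383e+06 m/s.
With v perpendicular to r, h = r · v.
h = 4.282e+07 · 4.383e+06 m²/s ≈ 1.877e+14 m²/s.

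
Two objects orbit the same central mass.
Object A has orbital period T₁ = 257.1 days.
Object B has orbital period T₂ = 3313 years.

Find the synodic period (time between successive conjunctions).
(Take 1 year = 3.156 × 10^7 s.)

Convert to SI: T₁ = 257.1 days = 2.22134e+07 s; T₂ = 3313 years = 1.04558e+11 s.
T_syn = |T₁ · T₂ / (T₁ − T₂)|.
T_syn = |2.22134e+07 · 1.04558e+11 / (2.22134e+07 − 1.04558e+11)| s ≈ 2.222e+07 s = 257.2 days.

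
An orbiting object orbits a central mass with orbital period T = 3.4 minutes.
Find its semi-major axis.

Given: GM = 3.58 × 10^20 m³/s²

Convert to SI: T = 3.4 minutes = 204 s.
Invert Kepler's third law: a = (GM · T² / (4π²))^(1/3).
Substituting T = 204 s and GM = 3.58e+20 m³/s²:
a = (3.58e+20 · (204)² / (4π²))^(1/3) m
a ≈ 7.226e+07 m = 72.26 Mm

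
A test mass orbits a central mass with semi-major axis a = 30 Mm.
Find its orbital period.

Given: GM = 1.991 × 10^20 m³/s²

Convert to SI: a = 30 Mm = 3e+07 m.
Kepler's third law: T = 2π √(a³ / GM).
Substituting a = 3e+07 m and GM = 1.991e+20 m³/s²:
T = 2π √((3e+07)³ / 1.991e+20) s
T ≈ 73.17 s = 1.219 minutes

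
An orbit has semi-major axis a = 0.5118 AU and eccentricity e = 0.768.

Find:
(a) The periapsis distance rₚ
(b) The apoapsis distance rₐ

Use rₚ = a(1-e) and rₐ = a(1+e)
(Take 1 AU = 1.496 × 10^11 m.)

Convert to SI: a = 0.5118 AU = 7.65653e+10 m.
(a) rₚ = a(1 − e) = 7.65653e+10 · (1 − 0.768) = 7.65653e+10 · 0.232 ≈ 1.776e+10 m = 0.1187 AU.
(b) rₐ = a(1 + e) = 7.65653e+10 · (1 + 0.768) = 7.65653e+10 · 1.768 ≈ 1.354e+11 m = 0.9049 AU.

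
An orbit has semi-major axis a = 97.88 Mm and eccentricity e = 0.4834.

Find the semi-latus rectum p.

Convert to SI: a = 97.88 Mm = 9.788e+07 m.
p = a (1 − e²).
p = 9.788e+07 · (1 − (0.4834)²) = 9.788e+07 · 0.766324 ≈ 7.501e+07 m = 75.01 Mm.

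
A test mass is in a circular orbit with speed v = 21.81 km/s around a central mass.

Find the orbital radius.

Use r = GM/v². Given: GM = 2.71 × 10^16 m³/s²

Convert to SI: v = 21.81 km/s = 21810 m/s.
For a circular orbit, v² = GM / r, so r = GM / v².
r = 2.71e+16 / (21810)² m ≈ 5.697e+07 m = 56.97 Mm.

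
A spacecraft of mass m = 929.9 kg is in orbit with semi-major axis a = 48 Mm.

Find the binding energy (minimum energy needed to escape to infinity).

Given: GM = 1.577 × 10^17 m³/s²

Convert to SI: a = 48 Mm = 4.8e+07 m.
Total orbital energy is E = −GMm/(2a); binding energy is E_bind = −E = GMm/(2a).
E_bind = 1.577e+17 · 929.9 / (2 · 4.8e+07) J ≈ 1.528e+12 J = 1.528 TJ.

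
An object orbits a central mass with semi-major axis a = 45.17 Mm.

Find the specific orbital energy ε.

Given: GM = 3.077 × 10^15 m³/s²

Convert to SI: a = 45.17 Mm = 4.517e+07 m.
ε = −GM / (2a).
ε = −3.077e+15 / (2 · 4.517e+07) J/kg ≈ -3.406e+07 J/kg = -34.06 MJ/kg.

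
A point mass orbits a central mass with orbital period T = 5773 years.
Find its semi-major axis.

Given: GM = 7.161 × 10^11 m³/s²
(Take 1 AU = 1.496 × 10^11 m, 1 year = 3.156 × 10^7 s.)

Convert to SI: T = 5773 years = 1.82196e+11 s.
Invert Kepler's third law: a = (GM · T² / (4π²))^(1/3).
Substituting T = 1.82196e+11 s and GM = 7.161e+11 m³/s²:
a = (7.161e+11 · (1.82196e+11)² / (4π²))^(1/3) m
a ≈ 8.444e+10 m = 0.5645 AU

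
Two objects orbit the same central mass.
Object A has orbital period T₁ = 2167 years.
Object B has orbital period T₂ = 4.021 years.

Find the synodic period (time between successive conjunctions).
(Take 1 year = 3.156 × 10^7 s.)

Convert to SI: T₁ = 2167 years = 6.83905e+10 s; T₂ = 4.021 years = 1.26903e+08 s.
T_syn = |T₁ · T₂ / (T₁ − T₂)|.
T_syn = |6.83905e+10 · 1.26903e+08 / (6.83905e+10 − 1.26903e+08)| s ≈ 1.271e+08 s = 4.028 years.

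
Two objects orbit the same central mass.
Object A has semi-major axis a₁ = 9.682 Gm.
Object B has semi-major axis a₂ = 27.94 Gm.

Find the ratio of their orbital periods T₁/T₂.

Convert to SI: a₁ = 9.682 Gm = 9.682e+09 m; a₂ = 27.94 Gm = 2.794e+10 m.
From Kepler's third law, (T₁/T₂)² = (a₁/a₂)³, so T₁/T₂ = (a₁/a₂)^(3/2).
a₁/a₂ = 9.682e+09 / 2.794e+10 = 0.346528.
T₁/T₂ = (0.346528)^(3/2) ≈ 0.204.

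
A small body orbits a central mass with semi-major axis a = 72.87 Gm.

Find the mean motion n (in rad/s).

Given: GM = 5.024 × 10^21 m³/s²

Convert to SI: a = 72.87 Gm = 7.287e+10 m.
n = √(GM / a³).
n = √(5.024e+21 / (7.287e+10)³) rad/s ≈ 3.603e-06 rad/s.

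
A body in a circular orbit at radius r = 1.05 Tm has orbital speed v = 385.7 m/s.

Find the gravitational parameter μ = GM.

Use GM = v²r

Convert to SI: r = 1.05 Tm = 1.05e+12 m.
For a circular orbit v² = GM/r, so GM = v² · r.
GM = (385.7)² · 1.05e+12 m³/s² ≈ 1.562e+17 m³/s² = 1.562 × 10^17 m³/s².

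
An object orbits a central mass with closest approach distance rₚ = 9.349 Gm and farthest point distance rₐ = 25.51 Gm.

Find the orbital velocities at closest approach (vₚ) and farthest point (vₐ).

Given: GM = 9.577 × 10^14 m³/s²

Convert to SI: rₚ = 9.349 Gm = 9.349e+09 m; rₐ = 25.51 Gm = 2.551e+10 m.
Use the vis-viva equation v² = GM(2/r − 1/a) with a = (rₚ + rₐ)/2 = (9.349e+09 + 2.551e+10)/2 = 1.74295e+10 m.
vₚ = √(GM · (2/rₚ − 1/a)) = √(9.577e+14 · (2/9.349e+09 − 1/1.74295e+10)) m/s ≈ 387.2 m/s = 387.2 m/s.
vₐ = √(GM · (2/rₐ − 1/a)) = √(9.577e+14 · (2/2.551e+10 − 1/1.74295e+10)) m/s ≈ 141.9 m/s = 141.9 m/s.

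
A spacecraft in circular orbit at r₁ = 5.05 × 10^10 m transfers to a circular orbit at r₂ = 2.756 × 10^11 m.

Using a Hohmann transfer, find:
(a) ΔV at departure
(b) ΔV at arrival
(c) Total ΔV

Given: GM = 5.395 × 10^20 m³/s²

Transfer semi-major axis: a_t = (r₁ + r₂)/2 = (5.05e+10 + 2.756e+11)/2 = 1.6305e+11 m.
Circular speeds: v₁ = √(GM/r₁) = 103359 m/s, v₂ = √(GM/r₂) = 44244.2 m/s.
Transfer speeds (vis-viva v² = GM(2/r − 1/a_t)): v₁ᵗ = 134378 m/s, v₂ᵗ = 24623 m/s.
(a) ΔV₁ = |v₁ᵗ − v₁| ≈ 3.102e+04 m/s = 31.02 km/s.
(b) ΔV₂ = |v₂ − v₂ᵗ| ≈ 1.962e+04 m/s = 19.62 km/s.
(c) ΔV_total = ΔV₁ + ΔV₂ ≈ 5.064e+04 m/s = 50.64 km/s.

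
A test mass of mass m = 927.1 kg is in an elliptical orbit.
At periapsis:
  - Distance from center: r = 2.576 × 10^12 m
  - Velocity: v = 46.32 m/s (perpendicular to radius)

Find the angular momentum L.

Since v is perpendicular to r, L = m · v · r.
L = 927.1 · 46.32 · 2.576e+12 kg·m²/s ≈ 1.106e+17 kg·m²/s.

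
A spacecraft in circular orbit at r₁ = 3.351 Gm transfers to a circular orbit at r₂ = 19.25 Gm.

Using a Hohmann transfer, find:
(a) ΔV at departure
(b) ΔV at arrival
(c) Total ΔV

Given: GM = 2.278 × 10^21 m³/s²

Convert to SI: r₁ = 3.351 Gm = 3.351e+09 m; r₂ = 19.25 Gm = 1.925e+10 m.
Transfer semi-major axis: a_t = (r₁ + r₂)/2 = (3.351e+09 + 1.925e+10)/2 = 1.13005e+10 m.
Circular speeds: v₁ = √(GM/r₁) = 824498 m/s, v₂ = √(GM/r₂) = 344002 m/s.
Transfer speeds (vis-viva v² = GM(2/r − 1/a_t)): v₁ᵗ = 1.07611e+06 m/s, v₂ᵗ = 187327 m/s.
(a) ΔV₁ = |v₁ᵗ − v₁| ≈ 2.516e+05 m/s = 251.6 km/s.
(b) ΔV₂ = |v₂ − v₂ᵗ| ≈ 1.567e+05 m/s = 156.7 km/s.
(c) ΔV_total = ΔV₁ + ΔV₂ ≈ 4.083e+05 m/s = 408.3 km/s.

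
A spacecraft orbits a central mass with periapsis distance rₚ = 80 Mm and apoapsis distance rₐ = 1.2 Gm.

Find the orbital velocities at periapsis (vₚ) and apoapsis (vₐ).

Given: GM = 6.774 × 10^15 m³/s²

Convert to SI: rₚ = 80 Mm = 8e+07 m; rₐ = 1.2 Gm = 1.2e+09 m.
Use the vis-viva equation v² = GM(2/r − 1/a) with a = (rₚ + rₐ)/2 = (8e+07 + 1.2e+09)/2 = 6.4e+08 m.
vₚ = √(GM · (2/rₚ − 1/a)) = √(6.774e+15 · (2/8e+07 − 1/6.4e+08)) m/s ≈ 1.26e+04 m/s = 12.6 km/s.
vₐ = √(GM · (2/rₐ − 1/a)) = √(6.774e+15 · (2/1.2e+09 − 1/6.4e+08)) m/s ≈ 840 m/s = 840 m/s.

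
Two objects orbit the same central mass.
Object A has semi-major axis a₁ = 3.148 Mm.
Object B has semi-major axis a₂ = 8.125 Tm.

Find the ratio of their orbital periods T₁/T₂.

Convert to SI: a₁ = 3.148 Mm = 3.148e+06 m; a₂ = 8.125 Tm = 8.125e+12 m.
From Kepler's third law, (T₁/T₂)² = (a₁/a₂)³, so T₁/T₂ = (a₁/a₂)^(3/2).
a₁/a₂ = 3.148e+06 / 8.125e+12 = 3.87446e-07.
T₁/T₂ = (3.87446e-07)^(3/2) ≈ 2.412e-10.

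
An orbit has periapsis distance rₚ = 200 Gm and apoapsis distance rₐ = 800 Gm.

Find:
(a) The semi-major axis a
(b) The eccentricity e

Convert to SI: rₚ = 200 Gm = 2e+11 m; rₐ = 800 Gm = 8e+11 m.
(a) a = (rₚ + rₐ) / 2 = (2e+11 + 8e+11) / 2 ≈ 5e+11 m = 500 Gm.
(b) e = (rₐ − rₚ) / (rₐ + rₚ) = (8e+11 − 2e+11) / (8e+11 + 2e+11) ≈ 0.6.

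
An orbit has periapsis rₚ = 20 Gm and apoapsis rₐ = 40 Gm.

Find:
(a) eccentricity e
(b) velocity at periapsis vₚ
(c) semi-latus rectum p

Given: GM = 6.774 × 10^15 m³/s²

Convert to SI: rₚ = 20 Gm = 2e+10 m; rₐ = 40 Gm = 4e+10 m.
(a) e = (rₐ − rₚ)/(rₐ + rₚ) = (4e+10 − 2e+10)/(4e+10 + 2e+10) ≈ 0.3333
(b) With a = (rₚ + rₐ)/2 = 3e+10 m, vₚ = √(GM (2/rₚ − 1/a)) = √(6.774e+15 · (2/2e+10 − 1/3e+10)) m/s ≈ 672 m/s
(c) From a = (rₚ + rₐ)/2 = 3e+10 m and e = (rₐ − rₚ)/(rₐ + rₚ) = 0.333333, p = a(1 − e²) = 3e+10 · (1 − (0.333333)²) ≈ 2.667e+10 m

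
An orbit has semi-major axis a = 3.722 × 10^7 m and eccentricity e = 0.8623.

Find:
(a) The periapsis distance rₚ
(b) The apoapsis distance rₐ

(a) rₚ = a(1 − e) = 3.722e+07 · (1 − 0.8623) = 3.722e+07 · 0.1377 ≈ 5.125e+06 m = 5.125 × 10^6 m.
(b) rₐ = a(1 + e) = 3.722e+07 · (1 + 0.8623) = 3.722e+07 · 1.8623 ≈ 6.931e+07 m = 6.931 × 10^7 m.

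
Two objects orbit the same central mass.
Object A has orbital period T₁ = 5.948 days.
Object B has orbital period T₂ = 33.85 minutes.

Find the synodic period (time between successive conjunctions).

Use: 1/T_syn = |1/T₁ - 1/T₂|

Convert to SI: T₁ = 5.948 days = 513907 s; T₂ = 33.85 minutes = 2031 s.
T_syn = |T₁ · T₂ / (T₁ − T₂)|.
T_syn = |513907 · 2031 / (513907 − 2031)| s ≈ 2039 s = 33.98 minutes.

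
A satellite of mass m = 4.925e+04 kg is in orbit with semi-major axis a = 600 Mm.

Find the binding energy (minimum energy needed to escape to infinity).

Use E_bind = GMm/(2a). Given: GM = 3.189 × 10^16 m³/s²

Convert to SI: a = 600 Mm = 6e+08 m.
Total orbital energy is E = −GMm/(2a); binding energy is E_bind = −E = GMm/(2a).
E_bind = 3.189e+16 · 4.925e+04 / (2 · 6e+08) J ≈ 1.309e+12 J = 1.309 TJ.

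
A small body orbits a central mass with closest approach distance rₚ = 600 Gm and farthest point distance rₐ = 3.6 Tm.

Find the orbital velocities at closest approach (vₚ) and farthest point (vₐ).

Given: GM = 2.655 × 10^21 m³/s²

Convert to SI: rₚ = 600 Gm = 6e+11 m; rₐ = 3.6 Tm = 3.6e+12 m.
Use the vis-viva equation v² = GM(2/r − 1/a) with a = (rₚ + rₐ)/2 = (6e+11 + 3.6e+12)/2 = 2.1e+12 m.
vₚ = √(GM · (2/rₚ − 1/a)) = √(2.655e+21 · (2/6e+11 − 1/2.1e+12)) m/s ≈ 8.71e+04 m/s = 87.1 km/s.
vₐ = √(GM · (2/rₐ − 1/a)) = √(2.655e+21 · (2/3.6e+12 − 1/2.1e+12)) m/s ≈ 1.452e+04 m/s = 14.52 km/s.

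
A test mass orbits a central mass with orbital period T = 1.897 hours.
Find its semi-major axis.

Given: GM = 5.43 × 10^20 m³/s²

Convert to SI: T = 1.897 hours = 6829.2 s.
Invert Kepler's third law: a = (GM · T² / (4π²))^(1/3).
Substituting T = 6829.2 s and GM = 5.43e+20 m³/s²:
a = (5.43e+20 · (6829.2)² / (4π²))^(1/3) m
a ≈ 8.624e+08 m = 862.4 Mm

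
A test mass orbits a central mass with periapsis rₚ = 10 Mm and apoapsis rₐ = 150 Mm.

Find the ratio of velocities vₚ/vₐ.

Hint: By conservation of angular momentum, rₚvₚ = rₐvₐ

Convert to SI: rₚ = 10 Mm = 1e+07 m; rₐ = 150 Mm = 1.5e+08 m.
Conservation of angular momentum gives rₚvₚ = rₐvₐ, so vₚ/vₐ = rₐ/rₚ.
vₚ/vₐ = 1.5e+08 / 1e+07 ≈ 15.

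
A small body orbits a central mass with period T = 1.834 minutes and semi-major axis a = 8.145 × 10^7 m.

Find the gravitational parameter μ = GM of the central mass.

Convert to SI: T = 1.834 minutes = 110.04 s.
GM = 4π² · a³ / T².
GM = 4π² · (8.145e+07)³ / (110.04)² m³/s² ≈ 1.762e+21 m³/s² = 1.762 × 10^21 m³/s².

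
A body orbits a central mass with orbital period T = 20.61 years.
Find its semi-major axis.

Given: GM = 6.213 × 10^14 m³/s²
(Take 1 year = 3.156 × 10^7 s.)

Convert to SI: T = 20.61 years = 6.50452e+08 s.
Invert Kepler's third law: a = (GM · T² / (4π²))^(1/3).
Substituting T = 6.50452e+08 s and GM = 6.213e+14 m³/s²:
a = (6.213e+14 · (6.50452e+08)² / (4π²))^(1/3) m
a ≈ 1.881e+10 m = 18.81 Gm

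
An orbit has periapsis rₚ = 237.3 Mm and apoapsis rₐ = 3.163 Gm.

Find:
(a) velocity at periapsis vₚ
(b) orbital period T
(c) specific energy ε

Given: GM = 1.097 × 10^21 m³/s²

Convert to SI: rₚ = 237.3 Mm = 2.373e+08 m; rₐ = 3.163 Gm = 3.163e+09 m.
(a) With a = (rₚ + rₐ)/2 = 1.70015e+09 m, vₚ = √(GM (2/rₚ − 1/a)) = √(1.097e+21 · (2/2.373e+08 − 1/1.70015e+09)) m/s ≈ 2.933e+06 m/s
(b) With a = (rₚ + rₐ)/2 = 1.70015e+09 m, T = 2π √(a³/GM) = 2π √((1.70015e+09)³/1.097e+21) s ≈ 1.33e+04 s
(c) With a = (rₚ + rₐ)/2 = 1.70015e+09 m, ε = −GM/(2a) = −1.097e+21/(2 · 1.70015e+09) J/kg ≈ -3.226e+11 J/kg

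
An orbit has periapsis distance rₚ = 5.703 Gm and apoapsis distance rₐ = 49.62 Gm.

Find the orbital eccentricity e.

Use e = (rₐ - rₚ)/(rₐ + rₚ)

Convert to SI: rₚ = 5.703 Gm = 5.703e+09 m; rₐ = 49.62 Gm = 4.962e+10 m.
e = (rₐ − rₚ) / (rₐ + rₚ).
e = (4.962e+10 − 5.703e+09) / (4.962e+10 + 5.703e+09) = 4.3917e+10 / 5.5323e+10 ≈ 0.7938.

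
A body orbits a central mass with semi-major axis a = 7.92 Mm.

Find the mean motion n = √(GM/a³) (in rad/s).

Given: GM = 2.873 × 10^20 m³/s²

Convert to SI: a = 7.92 Mm = 7.92e+06 m.
n = √(GM / a³).
n = √(2.873e+20 / (7.92e+06)³) rad/s ≈ 0.7605 rad/s.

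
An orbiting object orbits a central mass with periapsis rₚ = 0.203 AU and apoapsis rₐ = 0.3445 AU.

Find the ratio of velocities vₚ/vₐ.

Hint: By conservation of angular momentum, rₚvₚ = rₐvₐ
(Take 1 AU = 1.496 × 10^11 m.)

Convert to SI: rₚ = 0.203 AU = 3.03688e+10 m; rₐ = 0.3445 AU = 5.15372e+10 m.
Conservation of angular momentum gives rₚvₚ = rₐvₐ, so vₚ/vₐ = rₐ/rₚ.
vₚ/vₐ = 5.15372e+10 / 3.03688e+10 ≈ 1.697.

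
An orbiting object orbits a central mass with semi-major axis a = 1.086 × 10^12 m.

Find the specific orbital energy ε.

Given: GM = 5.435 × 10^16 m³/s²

ε = −GM / (2a).
ε = −5.435e+16 / (2 · 1.086e+12) J/kg ≈ -2.502e+04 J/kg = -25.02 kJ/kg.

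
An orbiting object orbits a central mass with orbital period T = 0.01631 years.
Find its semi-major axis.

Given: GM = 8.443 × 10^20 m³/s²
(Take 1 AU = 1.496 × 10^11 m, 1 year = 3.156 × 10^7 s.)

Convert to SI: T = 0.01631 years = 514744 s.
Invert Kepler's third law: a = (GM · T² / (4π²))^(1/3).
Substituting T = 514744 s and GM = 8.443e+20 m³/s²:
a = (8.443e+20 · (514744)² / (4π²))^(1/3) m
a ≈ 1.783e+10 m = 0.1192 AU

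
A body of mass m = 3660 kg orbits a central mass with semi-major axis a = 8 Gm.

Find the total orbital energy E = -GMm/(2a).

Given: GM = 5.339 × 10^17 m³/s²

Convert to SI: a = 8 Gm = 8e+09 m.
E = −GMm / (2a).
E = −5.339e+17 · 3660 / (2 · 8e+09) J ≈ -1.221e+11 J = -122.1 GJ.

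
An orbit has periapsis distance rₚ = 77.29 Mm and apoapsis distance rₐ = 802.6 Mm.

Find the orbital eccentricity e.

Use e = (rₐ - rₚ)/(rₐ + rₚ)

Convert to SI: rₚ = 77.29 Mm = 7.729e+07 m; rₐ = 802.6 Mm = 8.026e+08 m.
e = (rₐ − rₚ) / (rₐ + rₚ).
e = (8.026e+08 − 7.729e+07) / (8.026e+08 + 7.729e+07) = 7.2531e+08 / 8.7989e+08 ≈ 0.8243.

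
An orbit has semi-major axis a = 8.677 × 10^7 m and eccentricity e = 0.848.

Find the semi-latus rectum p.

p = a (1 − e²).
p = 8.677e+07 · (1 − (0.848)²) = 8.677e+07 · 0.280896 ≈ 2.437e+07 m = 2.437 × 10^7 m.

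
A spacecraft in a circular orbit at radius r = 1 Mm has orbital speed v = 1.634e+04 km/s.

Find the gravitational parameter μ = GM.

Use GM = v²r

Convert to SI: r = 1 Mm = 1e+06 m; v = 1.634e+04 km/s = 1.634e+07 m/s.
For a circular orbit v² = GM/r, so GM = v² · r.
GM = (1.634e+07)² · 1e+06 m³/s² ≈ 2.67e+20 m³/s² = 2.67 × 10^20 m³/s².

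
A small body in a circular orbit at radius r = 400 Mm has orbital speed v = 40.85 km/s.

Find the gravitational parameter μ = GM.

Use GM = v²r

Convert to SI: r = 400 Mm = 4e+08 m; v = 40.85 km/s = 40850 m/s.
For a circular orbit v² = GM/r, so GM = v² · r.
GM = (40850)² · 4e+08 m³/s² ≈ 6.675e+17 m³/s² = 6.675 × 10^17 m³/s².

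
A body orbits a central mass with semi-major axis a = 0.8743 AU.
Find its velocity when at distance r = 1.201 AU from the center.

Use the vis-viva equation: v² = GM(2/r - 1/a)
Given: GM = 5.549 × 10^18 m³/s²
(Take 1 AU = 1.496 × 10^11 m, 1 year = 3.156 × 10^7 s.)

Convert to SI: a = 0.8743 AU = 1.30795e+11 m; r = 1.201 AU = 1.7967e+11 m.
Vis-viva: v = √(GM · (2/r − 1/a)).
2/r − 1/a = 2/1.7967e+11 − 1/1.30795e+11 = 3.48601e-12 m⁻¹.
v = √(5.549e+18 · 3.48601e-12) m/s ≈ 4398 m/s = 0.9278 AU/year.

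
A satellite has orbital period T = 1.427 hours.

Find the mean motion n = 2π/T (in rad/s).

Convert to SI: T = 1.427 hours = 5137.2 s.
n = 2π / T.
n = 2π / 5137.2 s ≈ 0.001223 rad/s.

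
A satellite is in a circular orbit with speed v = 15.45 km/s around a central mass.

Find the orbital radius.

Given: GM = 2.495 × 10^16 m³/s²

Convert to SI: v = 15.45 km/s = 15450 m/s.
For a circular orbit, v² = GM / r, so r = GM / v².
r = 2.495e+16 / (15450)² m ≈ 1.045e+08 m = 104.5 Mm.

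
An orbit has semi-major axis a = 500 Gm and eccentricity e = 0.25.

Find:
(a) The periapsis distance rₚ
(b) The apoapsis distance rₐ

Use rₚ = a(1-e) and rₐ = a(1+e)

Convert to SI: a = 500 Gm = 5e+11 m.
(a) rₚ = a(1 − e) = 5e+11 · (1 − 0.25) = 5e+11 · 0.75 ≈ 3.75e+11 m = 375 Gm.
(b) rₐ = a(1 + e) = 5e+11 · (1 + 0.25) = 5e+11 · 1.25 ≈ 6.25e+11 m = 625 Gm.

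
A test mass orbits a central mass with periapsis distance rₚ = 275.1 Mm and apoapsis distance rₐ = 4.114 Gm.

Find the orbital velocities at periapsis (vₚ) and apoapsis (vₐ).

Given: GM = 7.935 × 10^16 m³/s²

Convert to SI: rₚ = 275.1 Mm = 2.751e+08 m; rₐ = 4.114 Gm = 4.114e+09 m.
Use the vis-viva equation v² = GM(2/r − 1/a) with a = (rₚ + rₐ)/2 = (2.751e+08 + 4.114e+09)/2 = 2.19455e+09 m.
vₚ = √(GM · (2/rₚ − 1/a)) = √(7.935e+16 · (2/2.751e+08 − 1/2.19455e+09)) m/s ≈ 2.325e+04 m/s = 23.25 km/s.
vₐ = √(GM · (2/rₐ − 1/a)) = √(7.935e+16 · (2/4.114e+09 − 1/2.19455e+09)) m/s ≈ 1555 m/s = 1.555 km/s.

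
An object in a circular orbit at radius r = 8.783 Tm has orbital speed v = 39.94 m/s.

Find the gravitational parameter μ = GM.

Convert to SI: r = 8.783 Tm = 8.783e+12 m.
For a circular orbit v² = GM/r, so GM = v² · r.
GM = (39.94)² · 8.783e+12 m³/s² ≈ 1.401e+16 m³/s² = 1.401 × 10^16 m³/s².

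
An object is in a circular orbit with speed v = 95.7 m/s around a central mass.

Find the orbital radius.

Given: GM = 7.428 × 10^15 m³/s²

For a circular orbit, v² = GM / r, so r = GM / v².
r = 7.428e+15 / (95.7)² m ≈ 8.111e+11 m = 811.1 Gm.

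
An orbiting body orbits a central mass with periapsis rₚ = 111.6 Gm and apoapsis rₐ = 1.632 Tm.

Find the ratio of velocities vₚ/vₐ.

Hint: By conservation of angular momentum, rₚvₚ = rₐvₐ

Convert to SI: rₚ = 111.6 Gm = 1.116e+11 m; rₐ = 1.632 Tm = 1.632e+12 m.
Conservation of angular momentum gives rₚvₚ = rₐvₐ, so vₚ/vₐ = rₐ/rₚ.
vₚ/vₐ = 1.632e+12 / 1.116e+11 ≈ 14.62.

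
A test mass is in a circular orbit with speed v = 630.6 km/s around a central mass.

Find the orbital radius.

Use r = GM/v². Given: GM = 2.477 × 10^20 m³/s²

Convert to SI: v = 630.6 km/s = 630600 m/s.
For a circular orbit, v² = GM / r, so r = GM / v².
r = 2.477e+20 / (630600)² m ≈ 6.229e+08 m = 6.229 × 10^8 m.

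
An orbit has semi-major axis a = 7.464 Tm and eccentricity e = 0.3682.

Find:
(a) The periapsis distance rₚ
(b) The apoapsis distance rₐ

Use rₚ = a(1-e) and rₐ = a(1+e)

Convert to SI: a = 7.464 Tm = 7.464e+12 m.
(a) rₚ = a(1 − e) = 7.464e+12 · (1 − 0.3682) = 7.464e+12 · 0.6318 ≈ 4.716e+12 m = 4.716 Tm.
(b) rₐ = a(1 + e) = 7.464e+12 · (1 + 0.3682) = 7.464e+12 · 1.3682 ≈ 1.021e+13 m = 10.21 Tm.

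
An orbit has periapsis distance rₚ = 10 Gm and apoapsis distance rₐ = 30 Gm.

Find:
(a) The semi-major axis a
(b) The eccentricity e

Convert to SI: rₚ = 10 Gm = 1e+10 m; rₐ = 30 Gm = 3e+10 m.
(a) a = (rₚ + rₐ) / 2 = (1e+10 + 3e+10) / 2 ≈ 2e+10 m = 20 Gm.
(b) e = (rₐ − rₚ) / (rₐ + rₚ) = (3e+10 − 1e+10) / (3e+10 + 1e+10) ≈ 0.5.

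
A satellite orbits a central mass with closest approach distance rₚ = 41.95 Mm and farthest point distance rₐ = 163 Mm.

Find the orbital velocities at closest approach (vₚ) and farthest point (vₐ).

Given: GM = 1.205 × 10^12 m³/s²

Convert to SI: rₚ = 41.95 Mm = 4.195e+07 m; rₐ = 163 Mm = 1.63e+08 m.
Use the vis-viva equation v² = GM(2/r − 1/a) with a = (rₚ + rₐ)/2 = (4.195e+07 + 1.63e+08)/2 = 1.02475e+08 m.
vₚ = √(GM · (2/rₚ − 1/a)) = √(1.205e+12 · (2/4.195e+07 − 1/1.02475e+08)) m/s ≈ 213.8 m/s = 213.8 m/s.
vₐ = √(GM · (2/rₐ − 1/a)) = √(1.205e+12 · (2/1.63e+08 − 1/1.02475e+08)) m/s ≈ 55.01 m/s = 55.01 m/s.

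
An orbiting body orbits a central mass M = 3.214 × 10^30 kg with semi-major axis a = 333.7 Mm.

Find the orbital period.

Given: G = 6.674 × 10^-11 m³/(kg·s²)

Convert to SI: a = 333.7 Mm = 3.337e+08 m.
GM = G · M = 6.674e-11 · 3.214e+30 = 2.14502e+20 m³/s².
Kepler's third law: T = 2π √(a³ / GM).
Substituting a = 3.337e+08 m and GM = 2.14502e+20 m³/s²:
T = 2π √((3.337e+08)³ / 2.14502e+20) s
T ≈ 2615 s = 43.59 minutes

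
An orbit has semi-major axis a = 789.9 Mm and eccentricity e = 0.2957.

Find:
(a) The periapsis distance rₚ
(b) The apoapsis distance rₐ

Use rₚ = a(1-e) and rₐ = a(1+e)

Convert to SI: a = 789.9 Mm = 7.899e+08 m.
(a) rₚ = a(1 − e) = 7.899e+08 · (1 − 0.2957) = 7.899e+08 · 0.7043 ≈ 5.563e+08 m = 556.3 Mm.
(b) rₐ = a(1 + e) = 7.899e+08 · (1 + 0.2957) = 7.899e+08 · 1.2957 ≈ 1.023e+09 m = 1.023 Gm.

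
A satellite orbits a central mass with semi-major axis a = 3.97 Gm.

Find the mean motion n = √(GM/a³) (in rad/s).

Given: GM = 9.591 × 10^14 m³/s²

Convert to SI: a = 3.97 Gm = 3.97e+09 m.
n = √(GM / a³).
n = √(9.591e+14 / (3.97e+09)³) rad/s ≈ 1.238e-07 rad/s.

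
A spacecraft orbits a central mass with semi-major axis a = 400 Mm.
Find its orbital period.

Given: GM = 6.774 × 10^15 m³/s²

Convert to SI: a = 400 Mm = 4e+08 m.
Kepler's third law: T = 2π √(a³ / GM).
Substituting a = 4e+08 m and GM = 6.774e+15 m³/s²:
T = 2π √((4e+08)³ / 6.774e+15) s
T ≈ 6.107e+05 s = 7.069 days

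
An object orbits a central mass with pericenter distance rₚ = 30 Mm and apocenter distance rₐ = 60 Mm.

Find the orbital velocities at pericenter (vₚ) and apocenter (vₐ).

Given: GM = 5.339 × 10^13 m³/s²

Convert to SI: rₚ = 30 Mm = 3e+07 m; rₐ = 60 Mm = 6e+07 m.
Use the vis-viva equation v² = GM(2/r − 1/a) with a = (rₚ + rₐ)/2 = (3e+07 + 6e+07)/2 = 4.5e+07 m.
vₚ = √(GM · (2/rₚ − 1/a)) = √(5.339e+13 · (2/3e+07 − 1/4.5e+07)) m/s ≈ 1540 m/s = 1.54 km/s.
vₐ = √(GM · (2/rₐ − 1/a)) = √(5.339e+13 · (2/6e+07 − 1/4.5e+07)) m/s ≈ 770.2 m/s = 770.2 m/s.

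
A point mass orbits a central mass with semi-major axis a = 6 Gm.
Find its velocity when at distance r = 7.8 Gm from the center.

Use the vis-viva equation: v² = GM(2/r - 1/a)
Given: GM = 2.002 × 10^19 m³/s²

Convert to SI: a = 6 Gm = 6e+09 m; r = 7.8 Gm = 7.8e+09 m.
Vis-viva: v = √(GM · (2/r − 1/a)).
2/r − 1/a = 2/7.8e+09 − 1/6e+09 = 8.97436e-11 m⁻¹.
v = √(2.002e+19 · 8.97436e-11) m/s ≈ 4.239e+04 m/s = 42.39 km/s.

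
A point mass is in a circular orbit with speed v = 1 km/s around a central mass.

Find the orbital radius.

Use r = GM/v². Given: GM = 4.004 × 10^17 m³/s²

Convert to SI: v = 1 km/s = 1000 m/s.
For a circular orbit, v² = GM / r, so r = GM / v².
r = 4.004e+17 / (1000)² m ≈ 4.004e+11 m = 400.4 Gm.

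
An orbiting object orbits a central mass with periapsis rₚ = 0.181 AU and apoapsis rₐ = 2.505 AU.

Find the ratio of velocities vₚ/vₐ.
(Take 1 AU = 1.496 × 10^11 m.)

Convert to SI: rₚ = 0.181 AU = 2.70776e+10 m; rₐ = 2.505 AU = 3.74748e+11 m.
Conservation of angular momentum gives rₚvₚ = rₐvₐ, so vₚ/vₐ = rₐ/rₚ.
vₚ/vₐ = 3.74748e+11 / 2.70776e+10 ≈ 13.84.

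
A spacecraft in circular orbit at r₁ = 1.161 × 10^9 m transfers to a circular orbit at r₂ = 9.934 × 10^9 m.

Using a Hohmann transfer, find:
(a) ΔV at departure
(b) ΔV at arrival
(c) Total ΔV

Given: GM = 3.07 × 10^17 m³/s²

Transfer semi-major axis: a_t = (r₁ + r₂)/2 = (1.161e+09 + 9.934e+09)/2 = 5.5475e+09 m.
Circular speeds: v₁ = √(GM/r₁) = 16261.2 m/s, v₂ = √(GM/r₂) = 5559.13 m/s.
Transfer speeds (vis-viva v² = GM(2/r − 1/a_t)): v₁ᵗ = 21760.4 m/s, v₂ᵗ = 2543.17 m/s.
(a) ΔV₁ = |v₁ᵗ − v₁| ≈ 5499 m/s = 5.499 km/s.
(b) ΔV₂ = |v₂ − v₂ᵗ| ≈ 3016 m/s = 3.016 km/s.
(c) ΔV_total = ΔV₁ + ΔV₂ ≈ 8515 m/s = 8.515 km/s.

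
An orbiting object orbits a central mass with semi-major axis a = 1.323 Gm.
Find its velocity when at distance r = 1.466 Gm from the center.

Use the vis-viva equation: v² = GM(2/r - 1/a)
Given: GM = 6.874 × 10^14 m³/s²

Convert to SI: a = 1.323 Gm = 1.323e+09 m; r = 1.466 Gm = 1.466e+09 m.
Vis-viva: v = √(GM · (2/r − 1/a)).
2/r − 1/a = 2/1.466e+09 − 1/1.323e+09 = 6.08399e-10 m⁻¹.
v = √(6.874e+14 · 6.08399e-10) m/s ≈ 646.7 m/s = 646.7 m/s.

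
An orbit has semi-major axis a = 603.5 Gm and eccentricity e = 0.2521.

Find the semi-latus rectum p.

Convert to SI: a = 603.5 Gm = 6.035e+11 m.
p = a (1 − e²).
p = 6.035e+11 · (1 − (0.2521)²) = 6.035e+11 · 0.936446 ≈ 5.651e+11 m = 565.1 Gm.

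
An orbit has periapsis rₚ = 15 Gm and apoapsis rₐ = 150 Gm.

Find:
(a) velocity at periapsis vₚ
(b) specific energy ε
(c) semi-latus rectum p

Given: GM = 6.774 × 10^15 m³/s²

Convert to SI: rₚ = 15 Gm = 1.5e+10 m; rₐ = 150 Gm = 1.5e+11 m.
(a) With a = (rₚ + rₐ)/2 = 8.25e+10 m, vₚ = √(GM (2/rₚ − 1/a)) = √(6.774e+15 · (2/1.5e+10 − 1/8.25e+10)) m/s ≈ 906.1 m/s
(b) With a = (rₚ + rₐ)/2 = 8.25e+10 m, ε = −GM/(2a) = −6.774e+15/(2 · 8.25e+10) J/kg ≈ -4.105e+04 J/kg
(c) From a = (rₚ + rₐ)/2 = 8.25e+10 m and e = (rₐ − rₚ)/(rₐ + rₚ) = 0.818182, p = a(1 − e²) = 8.25e+10 · (1 − (0.818182)²) ≈ 2.727e+10 m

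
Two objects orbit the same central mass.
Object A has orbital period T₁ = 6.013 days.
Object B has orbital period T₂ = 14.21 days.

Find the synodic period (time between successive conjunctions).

Convert to SI: T₁ = 6.013 days = 519523 s; T₂ = 14.21 days = 1.22774e+06 s.
T_syn = |T₁ · T₂ / (T₁ − T₂)|.
T_syn = |519523 · 1.22774e+06 / (519523 − 1.22774e+06)| s ≈ 9.006e+05 s = 10.42 days.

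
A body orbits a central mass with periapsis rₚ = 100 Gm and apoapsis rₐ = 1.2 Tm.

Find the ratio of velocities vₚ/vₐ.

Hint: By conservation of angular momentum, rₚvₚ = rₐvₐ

Convert to SI: rₚ = 100 Gm = 1e+11 m; rₐ = 1.2 Tm = 1.2e+12 m.
Conservation of angular momentum gives rₚvₚ = rₐvₐ, so vₚ/vₐ = rₐ/rₚ.
vₚ/vₐ = 1.2e+12 / 1e+11 ≈ 12.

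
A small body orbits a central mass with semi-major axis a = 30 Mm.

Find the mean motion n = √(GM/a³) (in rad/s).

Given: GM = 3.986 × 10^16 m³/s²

Convert to SI: a = 30 Mm = 3e+07 m.
n = √(GM / a³).
n = √(3.986e+16 / (3e+07)³) rad/s ≈ 0.001215 rad/s.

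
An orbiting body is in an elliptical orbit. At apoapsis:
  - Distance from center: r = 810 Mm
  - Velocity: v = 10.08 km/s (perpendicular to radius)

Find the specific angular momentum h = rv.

Convert to SI: r = 810 Mm = 8.1e+08 m; v = 10.08 km/s = 10080 m/s.
With v perpendicular to r, h = r · v.
h = 8.1e+08 · 10080 m²/s ≈ 8.165e+12 m²/s.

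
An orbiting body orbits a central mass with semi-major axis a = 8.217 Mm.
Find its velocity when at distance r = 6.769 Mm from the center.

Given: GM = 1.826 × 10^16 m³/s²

Convert to SI: a = 8.217 Mm = 8.217e+06 m; r = 6.769 Mm = 6.769e+06 m.
Vis-viva: v = √(GM · (2/r − 1/a)).
2/r − 1/a = 2/6.769e+06 − 1/8.217e+06 = 1.73766e-07 m⁻¹.
v = √(1.826e+16 · 1.73766e-07) m/s ≈ 5.633e+04 m/s = 56.33 km/s.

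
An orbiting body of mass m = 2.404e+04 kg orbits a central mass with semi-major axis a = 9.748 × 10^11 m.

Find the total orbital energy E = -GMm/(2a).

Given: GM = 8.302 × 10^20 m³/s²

E = −GMm / (2a).
E = −8.302e+20 · 2.404e+04 / (2 · 9.748e+11) J ≈ -1.024e+13 J = -10.24 TJ.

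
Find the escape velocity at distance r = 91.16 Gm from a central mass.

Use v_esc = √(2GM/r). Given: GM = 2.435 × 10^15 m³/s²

Convert to SI: r = 91.16 Gm = 9.116e+10 m.
Escape velocity comes from setting total energy to zero: ½v² − GM/r = 0 ⇒ v_esc = √(2GM / r).
v_esc = √(2 · 2.435e+15 / 9.116e+10) m/s ≈ 231.1 m/s = 231.1 m/s.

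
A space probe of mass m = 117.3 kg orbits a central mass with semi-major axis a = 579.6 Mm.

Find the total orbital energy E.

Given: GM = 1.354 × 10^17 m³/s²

Convert to SI: a = 579.6 Mm = 5.796e+08 m.
E = −GMm / (2a).
E = −1.354e+17 · 117.3 / (2 · 5.796e+08) J ≈ -1.37e+10 J = -13.7 GJ.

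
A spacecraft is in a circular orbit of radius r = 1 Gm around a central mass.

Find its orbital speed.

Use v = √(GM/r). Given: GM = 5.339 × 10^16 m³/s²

Convert to SI: r = 1 Gm = 1e+09 m.
For a circular orbit, gravity supplies the centripetal force, so v = √(GM / r).
v = √(5.339e+16 / 1e+09) m/s ≈ 7307 m/s = 7.307 km/s.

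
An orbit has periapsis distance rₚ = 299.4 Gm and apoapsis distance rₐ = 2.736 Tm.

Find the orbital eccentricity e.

Convert to SI: rₚ = 299.4 Gm = 2.994e+11 m; rₐ = 2.736 Tm = 2.736e+12 m.
e = (rₐ − rₚ) / (rₐ + rₚ).
e = (2.736e+12 − 2.994e+11) / (2.736e+12 + 2.994e+11) = 2.4366e+12 / 3.0354e+12 ≈ 0.8027.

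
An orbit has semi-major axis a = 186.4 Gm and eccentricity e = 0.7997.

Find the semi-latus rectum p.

Convert to SI: a = 186.4 Gm = 1.864e+11 m.
p = a (1 − e²).
p = 1.864e+11 · (1 − (0.7997)²) = 1.864e+11 · 0.36048 ≈ 6.719e+10 m = 67.19 Gm.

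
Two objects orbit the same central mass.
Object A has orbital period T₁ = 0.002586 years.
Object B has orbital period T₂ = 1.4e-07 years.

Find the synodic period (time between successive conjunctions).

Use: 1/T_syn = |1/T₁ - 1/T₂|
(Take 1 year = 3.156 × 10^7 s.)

Convert to SI: T₁ = 0.002586 years = 81614.2 s; T₂ = 1.4e-07 years = 4.4184 s.
T_syn = |T₁ · T₂ / (T₁ − T₂)|.
T_syn = |81614.2 · 4.4184 / (81614.2 − 4.4184)| s ≈ 4.419 s = 1.4e-07 years.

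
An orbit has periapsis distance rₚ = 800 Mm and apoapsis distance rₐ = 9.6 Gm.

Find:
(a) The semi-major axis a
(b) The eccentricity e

Convert to SI: rₚ = 800 Mm = 8e+08 m; rₐ = 9.6 Gm = 9.6e+09 m.
(a) a = (rₚ + rₐ) / 2 = (8e+08 + 9.6e+09) / 2 ≈ 5.2e+09 m = 5.2 Gm.
(b) e = (rₐ − rₚ) / (rₐ + rₚ) = (9.6e+09 − 8e+08) / (9.6e+09 + 8e+08) ≈ 0.8462.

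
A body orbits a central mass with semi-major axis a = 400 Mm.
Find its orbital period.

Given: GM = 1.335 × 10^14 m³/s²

Convert to SI: a = 400 Mm = 4e+08 m.
Kepler's third law: T = 2π √(a³ / GM).
Substituting a = 4e+08 m and GM = 1.335e+14 m³/s²:
T = 2π √((4e+08)³ / 1.335e+14) s
T ≈ 4.35e+06 s = 50.35 days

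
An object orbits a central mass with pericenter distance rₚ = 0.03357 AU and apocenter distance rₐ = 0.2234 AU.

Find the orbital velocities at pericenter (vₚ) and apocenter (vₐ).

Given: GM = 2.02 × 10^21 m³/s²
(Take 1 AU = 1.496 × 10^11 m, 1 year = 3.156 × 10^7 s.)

Convert to SI: rₚ = 0.03357 AU = 5.02207e+09 m; rₐ = 0.2234 AU = 3.34206e+10 m.
Use the vis-viva equation v² = GM(2/r − 1/a) with a = (rₚ + rₐ)/2 = (5.02207e+09 + 3.34206e+10)/2 = 1.92214e+10 m.
vₚ = √(GM · (2/rₚ − 1/a)) = √(2.02e+21 · (2/5.02207e+09 − 1/1.92214e+10)) m/s ≈ 8.363e+05 m/s = 176.4 AU/year.
vₐ = √(GM · (2/rₐ − 1/a)) = √(2.02e+21 · (2/3.34206e+10 − 1/1.92214e+10)) m/s ≈ 1.257e+05 m/s = 26.51 AU/year.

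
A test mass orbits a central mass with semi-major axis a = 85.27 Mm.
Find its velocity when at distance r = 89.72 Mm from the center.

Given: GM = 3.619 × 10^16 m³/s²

Convert to SI: a = 85.27 Mm = 8.527e+07 m; r = 89.72 Mm = 8.972e+07 m.
Vis-viva: v = √(GM · (2/r − 1/a)).
2/r − 1/a = 2/8.972e+07 − 1/8.527e+07 = 1.05641e-08 m⁻¹.
v = √(3.619e+16 · 1.05641e-08) m/s ≈ 1.955e+04 m/s = 19.55 km/s.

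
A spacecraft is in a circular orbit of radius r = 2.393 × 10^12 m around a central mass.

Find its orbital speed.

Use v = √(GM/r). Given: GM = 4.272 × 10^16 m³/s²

For a circular orbit, gravity supplies the centripetal force, so v = √(GM / r).
v = √(4.272e+16 / 2.393e+12) m/s ≈ 133.6 m/s = 133.6 m/s.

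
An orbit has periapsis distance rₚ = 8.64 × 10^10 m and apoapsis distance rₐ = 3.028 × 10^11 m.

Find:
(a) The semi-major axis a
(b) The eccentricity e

(a) a = (rₚ + rₐ) / 2 = (8.64e+10 + 3.028e+11) / 2 ≈ 1.946e+11 m = 1.946 × 10^11 m.
(b) e = (rₐ − rₚ) / (rₐ + rₚ) = (3.028e+11 − 8.64e+10) / (3.028e+11 + 8.64e+10) ≈ 0.556.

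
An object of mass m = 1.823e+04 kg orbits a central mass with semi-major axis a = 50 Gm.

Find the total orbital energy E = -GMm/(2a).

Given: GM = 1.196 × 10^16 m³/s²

Convert to SI: a = 50 Gm = 5e+10 m.
E = −GMm / (2a).
E = −1.196e+16 · 1.823e+04 / (2 · 5e+10) J ≈ -2.18e+09 J = -2.18 GJ.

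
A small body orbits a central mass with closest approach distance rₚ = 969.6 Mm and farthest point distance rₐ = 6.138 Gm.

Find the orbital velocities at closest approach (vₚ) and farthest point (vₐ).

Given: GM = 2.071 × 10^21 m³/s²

Convert to SI: rₚ = 969.6 Mm = 9.696e+08 m; rₐ = 6.138 Gm = 6.138e+09 m.
Use the vis-viva equation v² = GM(2/r − 1/a) with a = (rₚ + rₐ)/2 = (9.696e+08 + 6.138e+09)/2 = 3.5538e+09 m.
vₚ = √(GM · (2/rₚ − 1/a)) = √(2.071e+21 · (2/9.696e+08 − 1/3.5538e+09)) m/s ≈ 1.921e+06 m/s = 1921 km/s.
vₐ = √(GM · (2/rₐ − 1/a)) = √(2.071e+21 · (2/6.138e+09 − 1/3.5538e+09)) m/s ≈ 3.034e+05 m/s = 303.4 km/s.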